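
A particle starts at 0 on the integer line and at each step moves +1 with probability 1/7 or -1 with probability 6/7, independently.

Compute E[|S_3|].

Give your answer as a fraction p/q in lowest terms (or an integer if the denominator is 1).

S_3 takes values m ≡ 1 (mod 2) with |m| ≤ 3; P(S_3=m) = C(3,(3+m)/2) · (1/7)^((3+m)/2) · (6/7)^((3-m)/2).
Distribution: P(S=-3)=216/343, P(S=-1)=108/343, P(S=1)=18/343, P(S=3)=1/343
E[|S_3|] = Σ_m |m|·P(S_3=m) = 111/49

Answer: 111/49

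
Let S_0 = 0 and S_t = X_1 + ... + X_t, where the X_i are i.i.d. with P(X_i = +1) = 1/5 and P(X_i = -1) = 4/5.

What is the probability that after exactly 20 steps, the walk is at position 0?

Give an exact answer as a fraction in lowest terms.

Answer: 193730707456/95367431640625

Derivation:
To be at 0 after 20 steps: need exactly 10 steps of +1 and 10 of -1.
Number of such sequences: C(20,10) = 184756
Each has probability (1/5)^10 · (4/5)^10 = 1048576/95367431640625
P = 184756 · 1048576/95367431640625 = 193730707456/95367431640625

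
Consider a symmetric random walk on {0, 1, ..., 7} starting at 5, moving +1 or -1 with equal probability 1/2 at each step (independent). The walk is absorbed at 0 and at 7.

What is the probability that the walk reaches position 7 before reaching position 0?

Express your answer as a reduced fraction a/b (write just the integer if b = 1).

Answer: 5/7

Derivation:
Symmetric walk (p = 1/2): the harmonic-function argument gives P(hit 7 before 0 | start at 5) = a/N.
P = 5/7 = 5/7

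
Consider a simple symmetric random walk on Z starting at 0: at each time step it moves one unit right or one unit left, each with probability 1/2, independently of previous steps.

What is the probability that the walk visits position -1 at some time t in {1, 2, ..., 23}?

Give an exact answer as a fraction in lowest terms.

Count via complement. Let g(t,s) = #length-t paths at position s with S_1..S_t all ≠ -1.
g(t,s) = g(t-1,s-1) + g(t-1,s+1) for s ≠ -1; g(t,-1) = 0.
t=0: g(0,0)=1
t=1: g(1,1)=1
t=2: g(2,0)=1 g(2,2)=1
t=3: g(3,1)=2 g(3,3)=1
t=4: g(4,0)=2 g(4,2)=3 g(4,4)=1
t=5: g(5,1)=5 g(5,3)=4 g(5,5)=1
t=6: g(6,0)=5 g(6,2)=9 g(6,4)=5 g(6,6)=1
t=7: g(7,1)=14 g(7,3)=14 g(7,5)=6 g(7,7)=1
t=8: g(8,0)=14 g(8,2)=28 g(8,4)=20 g(8,6)=7 g(8,8)=1
t=9: g(9,1)=42 g(9,3)=48 g(9,5)=27 g(9,7)=8 g(9,9)=1
t=10: g(10,0)=42 g(10,2)=90 g(10,4)=75 g(10,6)=35 g(10,8)=9 g(10,10)=1
t=11: g(11,1)=132 g(11,3)=165 g(11,5)=110 g(11,7)=44 g(11,9)=10 g(11,11)=1
t=12: g(12,0)=132 g(12,2)=297 g(12,4)=275 g(12,6)=154 g(12,8)=54 g(12,10)=11 g(12,12)=1
t=13: g(13,1)=429 g(13,3)=572 g(13,5)=429 g(13,7)=208 g(13,9)=65 g(13,11)=12 g(13,13)=1
t=14: g(14,0)=429 g(14,2)=1001 g(14,4)=1001 g(14,6)=637 g(14,8)=273 g(14,10)=77 g(14,12)=13 g(14,14)=1
t=15: g(15,1)=1430 g(15,3)=2002 g(15,5)=1638 g(15,7)=910 g(15,9)=350 g(15,11)=90 g(15,13)=14 g(15,15)=1
t=16: g(16,0)=1430 g(16,2)=3432 g(16,4)=3640 g(16,6)=2548 g(16,8)=1260 g(16,10)=440 g(16,12)=104 g(16,14)=15 g(16,16)=1
t=17: g(17,1)=4862 g(17,3)=7072 g(17,5)=6188 g(17,7)=3808 g(17,9)=1700 g(17,11)=544 g(17,13)=119 g(17,15)=16 g(17,17)=1
t=18: g(18,0)=4862 g(18,2)=11934 g(18,4)=13260 g(18,6)=9996 g(18,8)=5508 g(18,10)=2244 g(18,12)=663 g(18,14)=135 g(18,16)=17 g(18,18)=1
t=19: g(19,1)=16796 g(19,3)=25194 g(19,5)=23256 g(19,7)=15504 g(19,9)=7752 g(19,11)=2907 g(19,13)=798 g(19,15)=152 g(19,17)=18 g(19,19)=1
t=20: g(20,0)=16796 g(20,2)=41990 g(20,4)=48450 g(20,6)=38760 g(20,8)=23256 g(20,10)=10659 g(20,12)=3705 g(20,14)=950 g(20,16)=170 g(20,18)=19 g(20,20)=1
t=21: g(21,1)=58786 g(21,3)=90440 g(21,5)=87210 g(21,7)=62016 g(21,9)=33915 g(21,11)=14364 g(21,13)=4655 g(21,15)=1120 g(21,17)=189 g(21,19)=20 g(21,21)=1
t=22: g(22,0)=58786 g(22,2)=149226 g(22,4)=177650 g(22,6)=149226 g(22,8)=95931 g(22,10)=48279 g(22,12)=19019 g(22,14)=5775 g(22,16)=1309 g(22,18)=209 g(22,20)=21 g(22,22)=1
t=23: g(23,1)=208012 g(23,3)=326876 g(23,5)=326876 g(23,7)=245157 g(23,9)=144210 g(23,11)=67298 g(23,13)=24794 g(23,15)=7084 g(23,17)=1518 g(23,19)=230 g(23,21)=22 g(23,23)=1
Paths never hitting -1: Σ_s g(23,s) = 1352078
Paths hitting -1: 2^23 - 1352078 = 7036530
P = 7036530/8388608 = 3518265/4194304

Answer: 3518265/4194304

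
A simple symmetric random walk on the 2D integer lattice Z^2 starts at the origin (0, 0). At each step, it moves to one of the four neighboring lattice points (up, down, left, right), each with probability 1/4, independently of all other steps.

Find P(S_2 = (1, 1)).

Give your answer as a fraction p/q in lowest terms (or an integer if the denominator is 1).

Answer: 1/8

Derivation:
Let h be the number of horizontal steps (so 2-h are vertical). To end at (1,1) need (h+1)/2 right-steps and ((2-h)+1)/2 up-steps.
Sum over h with 1 ≤ h ≤ 1, h ≡ 1 (mod 2), 2-h ≡ 1 (mod 2):
h=1: C(2,1)·C(1,1)·C(1,1) = 2·1·1 = 2
Total favorable: 2
Total paths: 4^2 = 16
P = 2/16 = 1/8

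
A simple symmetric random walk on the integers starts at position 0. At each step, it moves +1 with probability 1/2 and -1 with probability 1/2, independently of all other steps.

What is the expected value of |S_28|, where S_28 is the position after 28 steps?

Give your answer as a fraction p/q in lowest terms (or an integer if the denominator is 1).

Answer: 35102025/8388608

Derivation:
S_28 takes values m ≡ 0 (mod 2) with |m| ≤ 28; P(S_28=m) = C(28,(28+m)/2)/2^28.
Total paths: 2^28 = 268435456
Distribution: P(S=-28)=1/268435456, P(S=-26)=28/268435456, P(S=-24)=378/268435456, P(S=-22)=3276/268435456, P(S=-20)=20475/268435456, P(S=-18)=98280/268435456, P(S=-16)=376740/268435456, P(S=-14)=1184040/268435456, P(S=-12)=3108105/268435456, P(S=-10)=6906900/268435456, P(S=-8)=13123110/268435456, P(S=-6)=21474180/268435456, P(S=-4)=30421755/268435456, P(S=-2)=37442160/268435456, P(S=0)=40116600/268435456, P(S=2)=37442160/268435456, P(S=4)=30421755/268435456, P(S=6)=21474180/268435456, P(S=8)=13123110/268435456, P(S=10)=6906900/268435456, P(S=12)=3108105/268435456, P(S=14)=1184040/268435456, P(S=16)=376740/268435456, P(S=18)=98280/268435456, P(S=20)=20475/268435456, P(S=22)=3276/268435456, P(S=24)=378/268435456, P(S=26)=28/268435456, P(S=28)=1/268435456
E[|S_28|] = Σ_m |m|·P(S_28=m) = 1123264800/268435456 = 35102025/8388608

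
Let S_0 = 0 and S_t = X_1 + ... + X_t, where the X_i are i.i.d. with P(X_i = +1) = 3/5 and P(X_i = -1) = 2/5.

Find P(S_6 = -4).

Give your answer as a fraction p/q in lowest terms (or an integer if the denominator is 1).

To reach position -4 after 6 steps: need 1 step of +1 and 5 steps of -1.
Number of such sequences: C(6,1) = 6
Each has probability (3/5)^1 · (2/5)^5 = 96/15625
P = 6 · 96/15625 = 576/15625

Answer: 576/15625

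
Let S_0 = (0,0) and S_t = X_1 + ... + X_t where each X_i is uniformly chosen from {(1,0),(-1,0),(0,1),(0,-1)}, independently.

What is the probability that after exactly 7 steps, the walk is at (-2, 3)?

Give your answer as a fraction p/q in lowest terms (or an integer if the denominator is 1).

Answer: 245/16384

Derivation:
Let h be the number of horizontal steps (so 7-h are vertical). To end at (-2,3) need (h-2)/2 right-steps and ((7-h)+3)/2 up-steps.
Sum over h with 2 ≤ h ≤ 4, h ≡ 0 (mod 2), 7-h ≡ 1 (mod 2):
h=2: C(7,2)·C(2,0)·C(5,4) = 21·1·5 = 105
h=4: C(7,4)·C(4,1)·C(3,3) = 35·4·1 = 140
Total favorable: 245
Total paths: 4^7 = 16384
P = 245/16384 = 245/16384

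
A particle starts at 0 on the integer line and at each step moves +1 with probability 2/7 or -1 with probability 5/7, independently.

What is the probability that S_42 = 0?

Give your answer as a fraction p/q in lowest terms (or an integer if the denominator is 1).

To be at 0 after 42 steps: need exactly 21 steps of +1 and 21 of -1.
Number of such sequences: C(42,21) = 538257874440
Each has probability (2/7)^21 · (5/7)^21 = 1000000000000000000000/311973482284542371301330321821976049
P = 538257874440 · 1000000000000000000000/311973482284542371301330321821976049 = 538257874440000000000000000000000/311973482284542371301330321821976049

Answer: 538257874440000000000000000000000/311973482284542371301330321821976049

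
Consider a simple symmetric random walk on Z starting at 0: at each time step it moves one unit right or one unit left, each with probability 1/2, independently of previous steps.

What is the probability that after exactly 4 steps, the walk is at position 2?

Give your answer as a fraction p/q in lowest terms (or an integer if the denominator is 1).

Answer: 1/4

Derivation:
To reach position 2 after 4 steps: need 3 steps of +1 and 1 of -1.
Favorable paths: C(4,3) = 4
Total paths: 2^4 = 16
P = 4/16 = 1/4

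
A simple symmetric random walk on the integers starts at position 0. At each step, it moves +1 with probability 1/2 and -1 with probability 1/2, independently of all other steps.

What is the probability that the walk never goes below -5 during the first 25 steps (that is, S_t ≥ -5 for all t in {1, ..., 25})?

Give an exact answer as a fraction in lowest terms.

Answer: 3231615/4194304

Derivation:
Let f(t,s) = #length-t paths at position s with S_1..S_t all ≥ -5.
f(t,s) = f(t-1,s-1) + f(t-1,s+1) for s ≥ -5; f(t,s) = 0 for s < -5.
t=0: f(0,0)=1
t=1: f(1,-1)=1 f(1,1)=1
t=2: f(2,-2)=1 f(2,0)=2 f(2,2)=1
t=3: f(3,-3)=1 f(3,-1)=3 f(3,1)=3 f(3,3)=1
t=4: f(4,-4)=1 f(4,-2)=4 f(4,0)=6 f(4,2)=4 f(4,4)=1
t=5: f(5,-5)=1 f(5,-3)=5 f(5,-1)=10 f(5,1)=10 f(5,3)=5 f(5,5)=1
t=6: f(6,-4)=6 f(6,-2)=15 f(6,0)=20 f(6,2)=15 f(6,4)=6 f(6,6)=1
t=7: f(7,-5)=6 f(7,-3)=21 f(7,-1)=35 f(7,1)=35 f(7,3)=21 f(7,5)=7 f(7,7)=1
t=8: f(8,-4)=27 f(8,-2)=56 f(8,0)=70 f(8,2)=56 f(8,4)=28 f(8,6)=8 f(8,8)=1
t=9: f(9,-5)=27 f(9,-3)=83 f(9,-1)=126 f(9,1)=126 f(9,3)=84 f(9,5)=36 f(9,7)=9 f(9,9)=1
t=10: f(10,-4)=110 f(10,-2)=209 f(10,0)=252 f(10,2)=210 f(10,4)=120 f(10,6)=45 f(10,8)=10 f(10,10)=1
t=11: f(11,-5)=110 f(11,-3)=319 f(11,-1)=461 f(11,1)=462 f(11,3)=330 f(11,5)=165 f(11,7)=55 f(11,9)=11 f(11,11)=1
t=12: f(12,-4)=429 f(12,-2)=780 f(12,0)=923 f(12,2)=792 f(12,4)=495 f(12,6)=220 f(12,8)=66 f(12,10)=12 f(12,12)=1
t=13: f(13,-5)=429 f(13,-3)=1209 f(13,-1)=1703 f(13,1)=1715 f(13,3)=1287 f(13,5)=715 f(13,7)=286 f(13,9)=78 f(13,11)=13 f(13,13)=1
t=14: f(14,-4)=1638 f(14,-2)=2912 f(14,0)=3418 f(14,2)=3002 f(14,4)=2002 f(14,6)=1001 f(14,8)=364 f(14,10)=91 f(14,12)=14 f(14,14)=1
t=15: f(15,-5)=1638 f(15,-3)=4550 f(15,-1)=6330 f(15,1)=6420 f(15,3)=5004 f(15,5)=3003 f(15,7)=1365 f(15,9)=455 f(15,11)=105 f(15,13)=15 f(15,15)=1
t=16: f(16,-4)=6188 f(16,-2)=10880 f(16,0)=12750 f(16,2)=11424 f(16,4)=8007 f(16,6)=4368 f(16,8)=1820 f(16,10)=560 f(16,12)=120 f(16,14)=16 f(16,16)=1
t=17: f(17,-5)=6188 f(17,-3)=17068 f(17,-1)=23630 f(17,1)=24174 f(17,3)=19431 f(17,5)=12375 f(17,7)=6188 f(17,9)=2380 f(17,11)=680 f(17,13)=136 f(17,15)=17 f(17,17)=1
t=18: f(18,-4)=23256 f(18,-2)=40698 f(18,0)=47804 f(18,2)=43605 f(18,4)=31806 f(18,6)=18563 f(18,8)=8568 f(18,10)=3060 f(18,12)=816 f(18,14)=153 f(18,16)=18 f(18,18)=1
t=19: f(19,-5)=23256 f(19,-3)=63954 f(19,-1)=88502 f(19,1)=91409 f(19,3)=75411 f(19,5)=50369 f(19,7)=27131 f(19,9)=11628 f(19,11)=3876 f(19,13)=969 f(19,15)=171 f(19,17)=19 f(19,19)=1
t=20: f(20,-4)=87210 f(20,-2)=152456 f(20,0)=179911 f(20,2)=166820 f(20,4)=125780 f(20,6)=77500 f(20,8)=38759 f(20,10)=15504 f(20,12)=4845 f(20,14)=1140 f(20,16)=190 f(20,18)=20 f(20,20)=1
t=21: f(21,-5)=87210 f(21,-3)=239666 f(21,-1)=332367 f(21,1)=346731 f(21,3)=292600 f(21,5)=203280 f(21,7)=116259 f(21,9)=54263 f(21,11)=20349 f(21,13)=5985 f(21,15)=1330 f(21,17)=210 f(21,19)=21 f(21,21)=1
t=22: f(22,-4)=326876 f(22,-2)=572033 f(22,0)=679098 f(22,2)=639331 f(22,4)=495880 f(22,6)=319539 f(22,8)=170522 f(22,10)=74612 f(22,12)=26334 f(22,14)=7315 f(22,16)=1540 f(22,18)=231 f(22,20)=22 f(22,22)=1
t=23: f(23,-5)=326876 f(23,-3)=898909 f(23,-1)=1251131 f(23,1)=1318429 f(23,3)=1135211 f(23,5)=815419 f(23,7)=490061 f(23,9)=245134 f(23,11)=100946 f(23,13)=33649 f(23,15)=8855 f(23,17)=1771 f(23,19)=253 f(23,21)=23 f(23,23)=1
t=24: f(24,-4)=1225785 f(24,-2)=2150040 f(24,0)=2569560 f(24,2)=2453640 f(24,4)=1950630 f(24,6)=1305480 f(24,8)=735195 f(24,10)=346080 f(24,12)=134595 f(24,14)=42504 f(24,16)=10626 f(24,18)=2024 f(24,20)=276 f(24,22)=24 f(24,24)=1
t=25: f(25,-5)=1225785 f(25,-3)=3375825 f(25,-1)=4719600 f(25,1)=5023200 f(25,3)=4404270 f(25,5)=3256110 f(25,7)=2040675 f(25,9)=1081275 f(25,11)=480675 f(25,13)=177099 f(25,15)=53130 f(25,17)=12650 f(25,19)=2300 f(25,21)=300 f(25,23)=25 f(25,25)=1
Σ_s f(25,s) = 25852920
P = 25852920/33554432 = 3231615/4194304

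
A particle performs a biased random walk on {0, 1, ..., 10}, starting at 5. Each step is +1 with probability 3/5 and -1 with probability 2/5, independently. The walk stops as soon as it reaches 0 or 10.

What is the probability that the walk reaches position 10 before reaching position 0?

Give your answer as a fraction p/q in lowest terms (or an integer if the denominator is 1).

Answer: 243/275

Derivation:
Biased walk: p = 3/5, q = 2/5, r = q/p = 2/3
Gambler's ruin: P(hit 10 before 0 | start at 5) = (1 - r^a)/(1 - r^N)
r^5 = 32/243; r^10 = 1024/59049
P = (1 - 32/243) / (1 - 1024/59049) = 211/243 / 58025/59049 = 243/275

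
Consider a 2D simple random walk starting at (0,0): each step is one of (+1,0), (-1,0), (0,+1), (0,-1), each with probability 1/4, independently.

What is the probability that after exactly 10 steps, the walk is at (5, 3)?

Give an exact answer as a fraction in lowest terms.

Answer: 525/262144

Derivation:
Let h be the number of horizontal steps (so 10-h are vertical). To end at (5,3) need (h+5)/2 right-steps and ((10-h)+3)/2 up-steps.
Sum over h with 5 ≤ h ≤ 7, h ≡ 1 (mod 2), 10-h ≡ 1 (mod 2):
h=5: C(10,5)·C(5,5)·C(5,4) = 252·1·5 = 1260
h=7: C(10,7)·C(7,6)·C(3,3) = 120·7·1 = 840
Total favorable: 2100
Total paths: 4^10 = 1048576
P = 2100/1048576 = 525/262144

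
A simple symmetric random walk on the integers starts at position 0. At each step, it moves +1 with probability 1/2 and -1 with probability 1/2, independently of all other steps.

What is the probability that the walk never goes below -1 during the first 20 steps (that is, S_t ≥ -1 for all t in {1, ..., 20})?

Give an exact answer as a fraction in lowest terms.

Let f(t,s) = #length-t paths at position s with S_1..S_t all ≥ -1.
f(t,s) = f(t-1,s-1) + f(t-1,s+1) for s ≥ -1; f(t,s) = 0 for s < -1.
t=0: f(0,0)=1
t=1: f(1,-1)=1 f(1,1)=1
t=2: f(2,0)=2 f(2,2)=1
t=3: f(3,-1)=2 f(3,1)=3 f(3,3)=1
t=4: f(4,0)=5 f(4,2)=4 f(4,4)=1
t=5: f(5,-1)=5 f(5,1)=9 f(5,3)=5 f(5,5)=1
t=6: f(6,0)=14 f(6,2)=14 f(6,4)=6 f(6,6)=1
t=7: f(7,-1)=14 f(7,1)=28 f(7,3)=20 f(7,5)=7 f(7,7)=1
t=8: f(8,0)=42 f(8,2)=48 f(8,4)=27 f(8,6)=8 f(8,8)=1
t=9: f(9,-1)=42 f(9,1)=90 f(9,3)=75 f(9,5)=35 f(9,7)=9 f(9,9)=1
t=10: f(10,0)=132 f(10,2)=165 f(10,4)=110 f(10,6)=44 f(10,8)=10 f(10,10)=1
t=11: f(11,-1)=132 f(11,1)=297 f(11,3)=275 f(11,5)=154 f(11,7)=54 f(11,9)=11 f(11,11)=1
t=12: f(12,0)=429 f(12,2)=572 f(12,4)=429 f(12,6)=208 f(12,8)=65 f(12,10)=12 f(12,12)=1
t=13: f(13,-1)=429 f(13,1)=1001 f(13,3)=1001 f(13,5)=637 f(13,7)=273 f(13,9)=77 f(13,11)=13 f(13,13)=1
t=14: f(14,0)=1430 f(14,2)=2002 f(14,4)=1638 f(14,6)=910 f(14,8)=350 f(14,10)=90 f(14,12)=14 f(14,14)=1
t=15: f(15,-1)=1430 f(15,1)=3432 f(15,3)=3640 f(15,5)=2548 f(15,7)=1260 f(15,9)=440 f(15,11)=104 f(15,13)=15 f(15,15)=1
t=16: f(16,0)=4862 f(16,2)=7072 f(16,4)=6188 f(16,6)=3808 f(16,8)=1700 f(16,10)=544 f(16,12)=119 f(16,14)=16 f(16,16)=1
t=17: f(17,-1)=4862 f(17,1)=11934 f(17,3)=13260 f(17,5)=9996 f(17,7)=5508 f(17,9)=2244 f(17,11)=663 f(17,13)=135 f(17,15)=17 f(17,17)=1
t=18: f(18,0)=16796 f(18,2)=25194 f(18,4)=23256 f(18,6)=15504 f(18,8)=7752 f(18,10)=2907 f(18,12)=798 f(18,14)=152 f(18,16)=18 f(18,18)=1
t=19: f(19,-1)=16796 f(19,1)=41990 f(19,3)=48450 f(19,5)=38760 f(19,7)=23256 f(19,9)=10659 f(19,11)=3705 f(19,13)=950 f(19,15)=170 f(19,17)=19 f(19,19)=1
t=20: f(20,0)=58786 f(20,2)=90440 f(20,4)=87210 f(20,6)=62016 f(20,8)=33915 f(20,10)=14364 f(20,12)=4655 f(20,14)=1120 f(20,16)=189 f(20,18)=20 f(20,20)=1
Σ_s f(20,s) = 352716
P = 352716/1048576 = 88179/262144

Answer: 88179/262144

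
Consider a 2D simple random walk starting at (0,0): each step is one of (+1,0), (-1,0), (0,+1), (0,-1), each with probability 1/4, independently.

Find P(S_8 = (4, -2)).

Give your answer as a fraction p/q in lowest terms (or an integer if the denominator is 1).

Let h be the number of horizontal steps (so 8-h are vertical). To end at (4,-2) need (h+4)/2 right-steps and ((8-h)-2)/2 up-steps.
Sum over h with 4 ≤ h ≤ 6, h ≡ 0 (mod 2), 8-h ≡ 0 (mod 2):
h=4: C(8,4)·C(4,4)·C(4,1) = 70·1·4 = 280
h=6: C(8,6)·C(6,5)·C(2,0) = 28·6·1 = 168
Total favorable: 448
Total paths: 4^8 = 65536
P = 448/65536 = 7/1024

Answer: 7/1024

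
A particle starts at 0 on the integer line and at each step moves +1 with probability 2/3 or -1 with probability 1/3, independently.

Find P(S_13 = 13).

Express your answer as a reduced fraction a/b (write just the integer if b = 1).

Answer: 8192/1594323

Derivation:
To reach position 13 after 13 steps: need 13 steps of +1 and 0 steps of -1.
Number of such sequences: C(13,13) = 1
Each has probability (2/3)^13 · (1/3)^0 = 8192/1594323
P = 1 · 8192/1594323 = 8192/1594323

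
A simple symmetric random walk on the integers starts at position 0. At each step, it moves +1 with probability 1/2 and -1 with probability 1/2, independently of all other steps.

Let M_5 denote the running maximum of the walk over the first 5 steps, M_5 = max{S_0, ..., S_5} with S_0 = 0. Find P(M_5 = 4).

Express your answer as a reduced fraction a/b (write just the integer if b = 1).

Answer: 1/32

Derivation:
Let M_5 = max(S_0,...,S_5). Use the reflection principle: for j ≥ 1, #{paths with M_5 ≥ j} = #{S_5 ≥ j} + #{S_5 ≥ j+1}.
By reflection, #{M_5 ≥ 4} = #{S_5 ≥ 4} + #{S_5 ≥ 5} = 1 + 1 = 2.
#{M_5 ≥ 5} = #{S_5 ≥ 5} + #{S_5 ≥ 6} = 1 + 0 = 1.
#{M_5 = 4} = 2 - 1 = 1.
P(M_5 = 4) = 1/32 = 1/32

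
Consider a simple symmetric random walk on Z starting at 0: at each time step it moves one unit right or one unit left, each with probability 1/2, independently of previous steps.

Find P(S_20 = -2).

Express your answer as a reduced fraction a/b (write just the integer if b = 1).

Answer: 20995/131072

Derivation:
To reach position -2 after 20 steps: need 9 steps of +1 and 11 of -1.
Favorable paths: C(20,9) = 167960
Total paths: 2^20 = 1048576
P = 167960/1048576 = 20995/131072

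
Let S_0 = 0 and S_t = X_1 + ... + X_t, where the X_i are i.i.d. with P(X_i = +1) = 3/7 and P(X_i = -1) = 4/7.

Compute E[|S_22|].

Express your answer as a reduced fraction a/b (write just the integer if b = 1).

S_22 takes values m ≡ 0 (mod 2) with |m| ≤ 22; P(S_22=m) = C(22,(22+m)/2) · (3/7)^((22+m)/2) · (4/7)^((22-m)/2).
Distribution: P(S=-22)=17592186044416/3909821048582988049, P(S=-20)=290271069732864/3909821048582988049, P(S=-18)=326554953449472/558545864083284007, P(S=-16)=1632774767247360/558545864083284007, P(S=-14)=5816760108318720/558545864083284007, P(S=-12)=15705252292460544/558545864083284007, P(S=-10)=33373661121478656/558545864083284007, P(S=-8)=400483933457743872/3909821048582988049, P(S=-6)=563180531424952320/3909821048582988049, P(S=-4)=93863421904158720/558545864083284007, P(S=-2)=91516836356554752/558545864083284007, P(S=0)=74877411564453888/558545864083284007, P(S=2)=51478220450562048/558545864083284007, P(S=4)=29698973336862720/558545864083284007, P(S=6)=100234035011911680/3909821048582988049, P(S=8)=40093614004764672/3909821048582988049, P(S=10)=1879388156473344/558545864083284007, P(S=12)=497485100242944/558545864083284007, P(S=14)=103642729217280/558545864083284007, P(S=16)=16364641455360/558545864083284007, P(S=18)=1841022163728/558545864083284007, P(S=20)=920511081864/3909821048582988049, P(S=22)=31381059609/3909821048582988049
E[|S_22|] = Σ_m |m|·P(S_22=m) = 17608021565686299814/3909821048582988049

Answer: 17608021565686299814/3909821048582988049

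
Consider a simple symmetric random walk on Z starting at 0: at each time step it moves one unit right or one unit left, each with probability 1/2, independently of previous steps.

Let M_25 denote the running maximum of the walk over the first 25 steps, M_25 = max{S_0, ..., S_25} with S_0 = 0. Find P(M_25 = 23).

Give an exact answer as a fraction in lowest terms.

Answer: 25/33554432

Derivation:
Let M_25 = max(S_0,...,S_25). Use the reflection principle: for j ≥ 1, #{paths with M_25 ≥ j} = #{S_25 ≥ j} + #{S_25 ≥ j+1}.
By reflection, #{M_25 ≥ 23} = #{S_25 ≥ 23} + #{S_25 ≥ 24} = 26 + 1 = 27.
#{M_25 ≥ 24} = #{S_25 ≥ 24} + #{S_25 ≥ 25} = 1 + 1 = 2.
#{M_25 = 23} = 27 - 2 = 25.
P(M_25 = 23) = 25/33554432 = 25/33554432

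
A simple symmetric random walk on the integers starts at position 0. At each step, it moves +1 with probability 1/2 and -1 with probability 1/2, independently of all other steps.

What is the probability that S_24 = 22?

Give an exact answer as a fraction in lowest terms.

Answer: 3/2097152

Derivation:
To reach position 22 after 24 steps: need 23 steps of +1 and 1 of -1.
Favorable paths: C(24,23) = 24
Total paths: 2^24 = 16777216
P = 24/16777216 = 3/2097152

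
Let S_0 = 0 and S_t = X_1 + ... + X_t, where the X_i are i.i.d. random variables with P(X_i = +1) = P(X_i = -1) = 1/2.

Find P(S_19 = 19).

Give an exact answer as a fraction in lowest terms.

To reach position 19 after 19 steps: need 19 steps of +1 and 0 of -1.
Favorable paths: C(19,19) = 1
Total paths: 2^19 = 524288
P = 1/524288 = 1/524288

Answer: 1/524288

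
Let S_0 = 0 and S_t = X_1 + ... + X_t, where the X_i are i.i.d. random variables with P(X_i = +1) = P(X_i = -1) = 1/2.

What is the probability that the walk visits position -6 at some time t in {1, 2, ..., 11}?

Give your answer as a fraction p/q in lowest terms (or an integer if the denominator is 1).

Answer: 67/1024

Derivation:
Count via complement. Let g(t,s) = #length-t paths at position s with S_1..S_t all ≠ -6.
g(t,s) = g(t-1,s-1) + g(t-1,s+1) for s ≠ -6; g(t,-6) = 0.
t=0: g(0,0)=1
t=1: g(1,-1)=1 g(1,1)=1
t=2: g(2,-2)=1 g(2,0)=2 g(2,2)=1
t=3: g(3,-3)=1 g(3,-1)=3 g(3,1)=3 g(3,3)=1
t=4: g(4,-4)=1 g(4,-2)=4 g(4,0)=6 g(4,2)=4 g(4,4)=1
t=5: g(5,-5)=1 g(5,-3)=5 g(5,-1)=10 g(5,1)=10 g(5,3)=5 g(5,5)=1
t=6: g(6,-4)=6 g(6,-2)=15 g(6,0)=20 g(6,2)=15 g(6,4)=6 g(6,6)=1
t=7: g(7,-5)=6 g(7,-3)=21 g(7,-1)=35 g(7,1)=35 g(7,3)=21 g(7,5)=7 g(7,7)=1
t=8: g(8,-4)=27 g(8,-2)=56 g(8,0)=70 g(8,2)=56 g(8,4)=28 g(8,6)=8 g(8,8)=1
t=9: g(9,-5)=27 g(9,-3)=83 g(9,-1)=126 g(9,1)=126 g(9,3)=84 g(9,5)=36 g(9,7)=9 g(9,9)=1
t=10: g(10,-4)=110 g(10,-2)=209 g(10,0)=252 g(10,2)=210 g(10,4)=120 g(10,6)=45 g(10,8)=10 g(10,10)=1
t=11: g(11,-5)=110 g(11,-3)=319 g(11,-1)=461 g(11,1)=462 g(11,3)=330 g(11,5)=165 g(11,7)=55 g(11,9)=11 g(11,11)=1
Paths never hitting -6: Σ_s g(11,s) = 1914
Paths hitting -6: 2^11 - 1914 = 134
P = 134/2048 = 67/1024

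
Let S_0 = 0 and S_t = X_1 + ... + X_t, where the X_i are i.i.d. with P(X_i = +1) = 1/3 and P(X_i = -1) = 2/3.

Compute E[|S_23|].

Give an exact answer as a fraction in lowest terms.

S_23 takes values m ≡ 1 (mod 2) with |m| ≤ 23; P(S_23=m) = C(23,(23+m)/2) · (1/3)^((23+m)/2) · (2/3)^((23-m)/2).
Distribution: P(S=-23)=8388608/94143178827, P(S=-21)=96468992/94143178827, P(S=-19)=530579456/94143178827, P(S=-17)=1857028096/94143178827, P(S=-15)=4642570240/94143178827, P(S=-13)=8820883456/94143178827, P(S=-11)=4410441728/31381059609, P(S=-9)=5355536384/31381059609, P(S=-7)=5355536384/31381059609, P(S=-5)=13388840960/94143178827, P(S=-3)=9372188672/94143178827, P(S=-1)=5538111488/94143178827, P(S=1)=2769055744/94143178827, P(S=3)=1171523584/94143178827, P(S=5)=418401280/94143178827, P(S=7)=41840128/31381059609, P(S=9)=10460032/31381059609, P(S=11)=2153536/31381059609, P(S=13)=1076768/94143178827, P(S=15)=141680/94143178827, P(S=17)=14168/94143178827, P(S=19)=1012/94143178827, P(S=21)=46/94143178827, P(S=23)=1/94143178827
E[|S_23|] = Σ_m |m|·P(S_23=m) = 247004221931/31381059609

Answer: 247004221931/31381059609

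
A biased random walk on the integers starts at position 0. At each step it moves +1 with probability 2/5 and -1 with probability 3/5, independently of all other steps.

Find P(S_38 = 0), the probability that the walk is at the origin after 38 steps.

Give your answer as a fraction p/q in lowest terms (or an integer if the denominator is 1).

To be at 0 after 38 steps: need exactly 19 steps of +1 and 19 of -1.
Number of such sequences: C(38,19) = 35345263800
Each has probability (2/5)^19 · (3/5)^19 = 609359740010496/363797880709171295166015625
P = 35345263800 · 609359740010496/363797880709171295166015625 = 861519230390815835553792/14551915228366851806640625

Answer: 861519230390815835553792/14551915228366851806640625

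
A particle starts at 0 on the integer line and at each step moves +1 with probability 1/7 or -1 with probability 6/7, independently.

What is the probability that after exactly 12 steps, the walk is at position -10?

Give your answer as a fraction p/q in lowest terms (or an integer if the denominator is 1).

To reach position -10 after 12 steps: need 1 step of +1 and 11 steps of -1.
Number of such sequences: C(12,1) = 12
Each has probability (1/7)^1 · (6/7)^11 = 362797056/13841287201
P = 12 · 362797056/13841287201 = 4353564672/13841287201

Answer: 4353564672/13841287201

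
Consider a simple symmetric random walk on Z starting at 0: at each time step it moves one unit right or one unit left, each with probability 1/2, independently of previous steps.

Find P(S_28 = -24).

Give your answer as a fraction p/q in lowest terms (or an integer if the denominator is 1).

To reach position -24 after 28 steps: need 2 steps of +1 and 26 of -1.
Favorable paths: C(28,2) = 378
Total paths: 2^28 = 268435456
P = 378/268435456 = 189/134217728

Answer: 189/134217728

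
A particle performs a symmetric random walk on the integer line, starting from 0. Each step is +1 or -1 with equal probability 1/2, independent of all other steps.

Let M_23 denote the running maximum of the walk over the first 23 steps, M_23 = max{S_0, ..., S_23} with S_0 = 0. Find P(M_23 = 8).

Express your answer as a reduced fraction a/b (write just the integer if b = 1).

Answer: 245157/8388608

Derivation:
Let M_23 = max(S_0,...,S_23). Use the reflection principle: for j ≥ 1, #{paths with M_23 ≥ j} = #{S_23 ≥ j} + #{S_23 ≥ j+1}.
By reflection, #{M_23 ≥ 8} = #{S_23 ≥ 8} + #{S_23 ≥ 9} = 390656 + 390656 = 781312.
#{M_23 ≥ 9} = #{S_23 ≥ 9} + #{S_23 ≥ 10} = 390656 + 145499 = 536155.
#{M_23 = 8} = 781312 - 536155 = 245157.
P(M_23 = 8) = 245157/8388608 = 245157/8388608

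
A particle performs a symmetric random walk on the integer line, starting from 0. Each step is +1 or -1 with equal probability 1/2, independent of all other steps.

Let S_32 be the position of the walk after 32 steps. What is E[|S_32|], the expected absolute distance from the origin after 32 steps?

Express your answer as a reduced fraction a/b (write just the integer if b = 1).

S_32 takes values m ≡ 0 (mod 2) with |m| ≤ 32; P(S_32=m) = C(32,(32+m)/2)/2^32.
Total paths: 2^32 = 4294967296
Distribution: P(S=-32)=1/4294967296, P(S=-30)=32/4294967296, P(S=-28)=496/4294967296, P(S=-26)=4960/4294967296, P(S=-24)=35960/4294967296, P(S=-22)=201376/4294967296, P(S=-20)=906192/4294967296, P(S=-18)=3365856/4294967296, P(S=-16)=10518300/4294967296, P(S=-14)=28048800/4294967296, P(S=-12)=64512240/4294967296, P(S=-10)=129024480/4294967296, P(S=-8)=225792840/4294967296, P(S=-6)=347373600/4294967296, P(S=-4)=471435600/4294967296, P(S=-2)=565722720/4294967296, P(S=0)=601080390/4294967296, P(S=2)=565722720/4294967296, P(S=4)=471435600/4294967296, P(S=6)=347373600/4294967296, P(S=8)=225792840/4294967296, P(S=10)=129024480/4294967296, P(S=12)=64512240/4294967296, P(S=14)=28048800/4294967296, P(S=16)=10518300/4294967296, P(S=18)=3365856/4294967296, P(S=20)=906192/4294967296, P(S=22)=201376/4294967296, P(S=24)=35960/4294967296, P(S=26)=4960/4294967296, P(S=28)=496/4294967296, P(S=30)=32/4294967296, P(S=32)=1/4294967296
E[|S_32|] = Σ_m |m|·P(S_32=m) = 19234572480/4294967296 = 300540195/67108864

Answer: 300540195/67108864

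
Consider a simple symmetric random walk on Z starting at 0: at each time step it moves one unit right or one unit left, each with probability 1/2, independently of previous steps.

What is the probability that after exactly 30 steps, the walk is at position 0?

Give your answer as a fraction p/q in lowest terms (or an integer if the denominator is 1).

To return to 0 after 30 steps: need exactly 15 steps of +1 and 15 of -1.
Favorable paths: C(30,15) = 155117520
Total paths: 2^30 = 1073741824
P = 155117520/1073741824 = 9694845/67108864

Answer: 9694845/67108864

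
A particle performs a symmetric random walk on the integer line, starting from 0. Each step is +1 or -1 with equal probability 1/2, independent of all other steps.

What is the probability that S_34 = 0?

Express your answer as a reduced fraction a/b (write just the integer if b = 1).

Answer: 583401555/4294967296

Derivation:
To return to 0 after 34 steps: need exactly 17 steps of +1 and 17 of -1.
Favorable paths: C(34,17) = 2333606220
Total paths: 2^34 = 17179869184
P = 2333606220/17179869184 = 583401555/4294967296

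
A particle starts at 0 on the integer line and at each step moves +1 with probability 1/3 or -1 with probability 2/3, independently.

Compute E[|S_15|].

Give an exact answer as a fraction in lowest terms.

S_15 takes values m ≡ 1 (mod 2) with |m| ≤ 15; P(S_15=m) = C(15,(15+m)/2) · (1/3)^((15+m)/2) · (2/3)^((15-m)/2).
Distribution: P(S=-15)=32768/14348907, P(S=-13)=81920/4782969, P(S=-11)=286720/4782969, P(S=-9)=1863680/14348907, P(S=-7)=931840/4782969, P(S=-5)=1025024/4782969, P(S=-3)=2562560/14348907, P(S=-1)=183040/1594323, P(S=1)=91520/1594323, P(S=3)=320320/14348907, P(S=5)=32032/4782969, P(S=7)=7280/4782969, P(S=9)=3640/14348907, P(S=11)=140/4782969, P(S=13)=10/4782969, P(S=15)=1/14348907
E[|S_15|] = Σ_m |m|·P(S_15=m) = 2839115/531441

Answer: 2839115/531441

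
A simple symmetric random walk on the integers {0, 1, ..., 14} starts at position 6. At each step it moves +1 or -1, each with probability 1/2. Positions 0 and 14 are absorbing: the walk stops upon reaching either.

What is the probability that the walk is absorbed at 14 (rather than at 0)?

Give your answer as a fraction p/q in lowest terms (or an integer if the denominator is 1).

Answer: 3/7

Derivation:
Symmetric walk (p = 1/2): the harmonic-function argument gives P(hit 14 before 0 | start at 6) = a/N.
P = 6/14 = 3/7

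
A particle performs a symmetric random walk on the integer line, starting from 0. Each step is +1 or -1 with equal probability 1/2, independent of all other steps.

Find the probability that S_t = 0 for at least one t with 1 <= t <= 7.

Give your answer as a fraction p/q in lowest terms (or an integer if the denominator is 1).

Answer: 11/16

Derivation:
Count via complement. Let g(t,s) = #length-t paths at position s with S_1..S_t all ≠ 0.
g(t,s) = g(t-1,s-1) + g(t-1,s+1) for s ≠ 0; g(t,0) = 0.
t=0: g(0,0)=1
t=1: g(1,-1)=1 g(1,1)=1
t=2: g(2,-2)=1 g(2,2)=1
t=3: g(3,-3)=1 g(3,-1)=1 g(3,1)=1 g(3,3)=1
t=4: g(4,-4)=1 g(4,-2)=2 g(4,2)=2 g(4,4)=1
t=5: g(5,-5)=1 g(5,-3)=3 g(5,-1)=2 g(5,1)=2 g(5,3)=3 g(5,5)=1
t=6: g(6,-6)=1 g(6,-4)=4 g(6,-2)=5 g(6,2)=5 g(6,4)=4 g(6,6)=1
t=7: g(7,-7)=1 g(7,-5)=5 g(7,-3)=9 g(7,-1)=5 g(7,1)=5 g(7,3)=9 g(7,5)=5 g(7,7)=1
Paths never hitting 0: Σ_s g(7,s) = 40
Paths hitting 0: 2^7 - 40 = 88
P = 88/128 = 11/16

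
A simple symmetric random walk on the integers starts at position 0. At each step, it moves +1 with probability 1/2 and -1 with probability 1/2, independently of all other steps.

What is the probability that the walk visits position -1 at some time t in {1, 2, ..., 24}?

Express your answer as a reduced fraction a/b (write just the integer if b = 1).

Count via complement. Let g(t,s) = #length-t paths at position s with S_1..S_t all ≠ -1.
g(t,s) = g(t-1,s-1) + g(t-1,s+1) for s ≠ -1; g(t,-1) = 0.
t=0: g(0,0)=1
t=1: g(1,1)=1
t=2: g(2,0)=1 g(2,2)=1
t=3: g(3,1)=2 g(3,3)=1
t=4: g(4,0)=2 g(4,2)=3 g(4,4)=1
t=5: g(5,1)=5 g(5,3)=4 g(5,5)=1
t=6: g(6,0)=5 g(6,2)=9 g(6,4)=5 g(6,6)=1
t=7: g(7,1)=14 g(7,3)=14 g(7,5)=6 g(7,7)=1
t=8: g(8,0)=14 g(8,2)=28 g(8,4)=20 g(8,6)=7 g(8,8)=1
t=9: g(9,1)=42 g(9,3)=48 g(9,5)=27 g(9,7)=8 g(9,9)=1
t=10: g(10,0)=42 g(10,2)=90 g(10,4)=75 g(10,6)=35 g(10,8)=9 g(10,10)=1
t=11: g(11,1)=132 g(11,3)=165 g(11,5)=110 g(11,7)=44 g(11,9)=10 g(11,11)=1
t=12: g(12,0)=132 g(12,2)=297 g(12,4)=275 g(12,6)=154 g(12,8)=54 g(12,10)=11 g(12,12)=1
t=13: g(13,1)=429 g(13,3)=572 g(13,5)=429 g(13,7)=208 g(13,9)=65 g(13,11)=12 g(13,13)=1
t=14: g(14,0)=429 g(14,2)=1001 g(14,4)=1001 g(14,6)=637 g(14,8)=273 g(14,10)=77 g(14,12)=13 g(14,14)=1
t=15: g(15,1)=1430 g(15,3)=2002 g(15,5)=1638 g(15,7)=910 g(15,9)=350 g(15,11)=90 g(15,13)=14 g(15,15)=1
t=16: g(16,0)=1430 g(16,2)=3432 g(16,4)=3640 g(16,6)=2548 g(16,8)=1260 g(16,10)=440 g(16,12)=104 g(16,14)=15 g(16,16)=1
t=17: g(17,1)=4862 g(17,3)=7072 g(17,5)=6188 g(17,7)=3808 g(17,9)=1700 g(17,11)=544 g(17,13)=119 g(17,15)=16 g(17,17)=1
t=18: g(18,0)=4862 g(18,2)=11934 g(18,4)=13260 g(18,6)=9996 g(18,8)=5508 g(18,10)=2244 g(18,12)=663 g(18,14)=135 g(18,16)=17 g(18,18)=1
t=19: g(19,1)=16796 g(19,3)=25194 g(19,5)=23256 g(19,7)=15504 g(19,9)=7752 g(19,11)=2907 g(19,13)=798 g(19,15)=152 g(19,17)=18 g(19,19)=1
t=20: g(20,0)=16796 g(20,2)=41990 g(20,4)=48450 g(20,6)=38760 g(20,8)=23256 g(20,10)=10659 g(20,12)=3705 g(20,14)=950 g(20,16)=170 g(20,18)=19 g(20,20)=1
t=21: g(21,1)=58786 g(21,3)=90440 g(21,5)=87210 g(21,7)=62016 g(21,9)=33915 g(21,11)=14364 g(21,13)=4655 g(21,15)=1120 g(21,17)=189 g(21,19)=20 g(21,21)=1
t=22: g(22,0)=58786 g(22,2)=149226 g(22,4)=177650 g(22,6)=149226 g(22,8)=95931 g(22,10)=48279 g(22,12)=19019 g(22,14)=5775 g(22,16)=1309 g(22,18)=209 g(22,20)=21 g(22,22)=1
t=23: g(23,1)=208012 g(23,3)=326876 g(23,5)=326876 g(23,7)=245157 g(23,9)=144210 g(23,11)=67298 g(23,13)=24794 g(23,15)=7084 g(23,17)=1518 g(23,19)=230 g(23,21)=22 g(23,23)=1
t=24: g(24,0)=208012 g(24,2)=534888 g(24,4)=653752 g(24,6)=572033 g(24,8)=389367 g(24,10)=211508 g(24,12)=92092 g(24,14)=31878 g(24,16)=8602 g(24,18)=1748 g(24,20)=252 g(24,22)=23 g(24,24)=1
Paths never hitting -1: Σ_s g(24,s) = 2704156
Paths hitting -1: 2^24 - 2704156 = 14073060
P = 14073060/16777216 = 3518265/4194304

Answer: 3518265/4194304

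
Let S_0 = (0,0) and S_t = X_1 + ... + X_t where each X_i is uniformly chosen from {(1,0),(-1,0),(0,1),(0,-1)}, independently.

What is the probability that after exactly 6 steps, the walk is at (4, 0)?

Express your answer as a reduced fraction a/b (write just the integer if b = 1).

Let h be the number of horizontal steps (so 6-h are vertical). To end at (4,0) need (h+4)/2 right-steps and ((6-h)+0)/2 up-steps.
Sum over h with 4 ≤ h ≤ 6, h ≡ 0 (mod 2), 6-h ≡ 0 (mod 2):
h=4: C(6,4)·C(4,4)·C(2,1) = 15·1·2 = 30
h=6: C(6,6)·C(6,5)·C(0,0) = 1·6·1 = 6
Total favorable: 36
Total paths: 4^6 = 4096
P = 36/4096 = 9/1024

Answer: 9/1024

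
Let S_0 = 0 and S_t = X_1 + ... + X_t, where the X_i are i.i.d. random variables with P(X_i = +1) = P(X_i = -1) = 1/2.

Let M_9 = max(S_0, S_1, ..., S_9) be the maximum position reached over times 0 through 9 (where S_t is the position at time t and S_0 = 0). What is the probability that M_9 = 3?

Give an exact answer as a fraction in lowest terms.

Let M_9 = max(S_0,...,S_9). Use the reflection principle: for j ≥ 1, #{paths with M_9 ≥ j} = #{S_9 ≥ j} + #{S_9 ≥ j+1}.
By reflection, #{M_9 ≥ 3} = #{S_9 ≥ 3} + #{S_9 ≥ 4} = 130 + 46 = 176.
#{M_9 ≥ 4} = #{S_9 ≥ 4} + #{S_9 ≥ 5} = 46 + 46 = 92.
#{M_9 = 3} = 176 - 92 = 84.
P(M_9 = 3) = 84/512 = 21/128

Answer: 21/128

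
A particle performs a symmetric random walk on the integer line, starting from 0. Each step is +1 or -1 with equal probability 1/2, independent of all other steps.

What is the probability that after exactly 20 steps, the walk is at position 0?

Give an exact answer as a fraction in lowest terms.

To return to 0 after 20 steps: need exactly 10 steps of +1 and 10 of -1.
Favorable paths: C(20,10) = 184756
Total paths: 2^20 = 1048576
P = 184756/1048576 = 46189/262144

Answer: 46189/262144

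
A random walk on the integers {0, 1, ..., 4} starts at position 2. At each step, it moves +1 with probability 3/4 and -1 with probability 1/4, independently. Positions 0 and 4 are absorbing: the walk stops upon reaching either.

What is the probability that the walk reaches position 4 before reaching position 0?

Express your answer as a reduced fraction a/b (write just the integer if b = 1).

Biased walk: p = 3/4, q = 1/4, r = q/p = 1/3
Gambler's ruin: P(hit 4 before 0 | start at 2) = (1 - r^a)/(1 - r^N)
r^2 = 1/9; r^4 = 1/81
P = (1 - 1/9) / (1 - 1/81) = 8/9 / 80/81 = 9/10

Answer: 9/10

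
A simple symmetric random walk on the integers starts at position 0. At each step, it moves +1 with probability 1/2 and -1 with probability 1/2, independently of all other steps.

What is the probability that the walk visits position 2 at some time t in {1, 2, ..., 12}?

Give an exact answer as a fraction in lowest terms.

Answer: 595/1024

Derivation:
Count via complement. Let g(t,s) = #length-t paths at position s with S_1..S_t all ≠ 2.
g(t,s) = g(t-1,s-1) + g(t-1,s+1) for s ≠ 2; g(t,2) = 0.
t=0: g(0,0)=1
t=1: g(1,-1)=1 g(1,1)=1
t=2: g(2,-2)=1 g(2,0)=2
t=3: g(3,-3)=1 g(3,-1)=3 g(3,1)=2
t=4: g(4,-4)=1 g(4,-2)=4 g(4,0)=5
t=5: g(5,-5)=1 g(5,-3)=5 g(5,-1)=9 g(5,1)=5
t=6: g(6,-6)=1 g(6,-4)=6 g(6,-2)=14 g(6,0)=14
t=7: g(7,-7)=1 g(7,-5)=7 g(7,-3)=20 g(7,-1)=28 g(7,1)=14
t=8: g(8,-8)=1 g(8,-6)=8 g(8,-4)=27 g(8,-2)=48 g(8,0)=42
t=9: g(9,-9)=1 g(9,-7)=9 g(9,-5)=35 g(9,-3)=75 g(9,-1)=90 g(9,1)=42
t=10: g(10,-10)=1 g(10,-8)=10 g(10,-6)=44 g(10,-4)=110 g(10,-2)=165 g(10,0)=132
t=11: g(11,-11)=1 g(11,-9)=11 g(11,-7)=54 g(11,-5)=154 g(11,-3)=275 g(11,-1)=297 g(11,1)=132
t=12: g(12,-12)=1 g(12,-10)=12 g(12,-8)=65 g(12,-6)=208 g(12,-4)=429 g(12,-2)=572 g(12,0)=429
Paths never hitting 2: Σ_s g(12,s) = 1716
Paths hitting 2: 2^12 - 1716 = 2380
P = 2380/4096 = 595/1024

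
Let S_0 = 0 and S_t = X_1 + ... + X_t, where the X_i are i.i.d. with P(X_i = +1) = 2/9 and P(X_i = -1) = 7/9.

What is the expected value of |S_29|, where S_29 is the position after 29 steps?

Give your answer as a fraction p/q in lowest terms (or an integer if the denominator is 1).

Answer: 8432521826106539478959098025/523347633027360537213511521

Derivation:
S_29 takes values m ≡ 1 (mod 2) with |m| ≤ 29; P(S_29=m) = C(29,(29+m)/2) · (2/9)^((29+m)/2) · (7/9)^((29-m)/2).
Distribution: P(S=-29)=3219905755813179726837607/4710128697246244834921603689, P(S=-27)=26679219119594917736654458/4710128697246244834921603689, P(S=-25)=106716876478379670946617832/4710128697246244834921603689, P(S=-23)=30490536136679905984747952/523347633027360537213511521, P(S=-21)=56625281396691253971674768/523347633027360537213511521, P(S=-19)=80893259138130362816678240/523347633027360537213511521, P(S=-17)=92449439015006128933346560/523347633027360537213511521, P(S=-15)=86789269279393508794570240/523347633027360537213511521, P(S=-13)=68191568719523471195733760/523347633027360537213511521, P(S=-11)=136383137439046942391467520/1570042899082081611640534563, P(S=-9)=77933221393741109937981440/1570042899082081611640534563, P(S=-7)=38460550817690417891471360/1570042899082081611640534563, P(S=-5)=5494364402527202555924480/523347633027360537213511521, P(S=-3)=2052839447098075680235520/523347633027360537213511521, P(S=-1)=670314921501412467015680/523347633027360537213511521, P(S=1)=191518549000403562004480/523347633027360537213511521, P(S=3)=47879637250100890501120/523347633027360537213511521, P(S=5)=10461097214307757588480/523347633027360537213511521, P(S=7)=5977769836747290050560/1570042899082081611640534563, P(S=9)=988804033146168279040/1570042899082081611640534563, P(S=11)=141257719020881182720/1570042899082081611640534563, P(S=13)=5765621184525762560/523347633027360537213511521, P(S=15)=599025577613066240/523347633027360537213511521, P(S=17)=52089180662005760/523347633027360537213511521, P(S=19)=3720655761571840/523347633027360537213511521, P(S=21)=212608900661248/523347633027360537213511521, P(S=23)=9345446182912/523347633027360537213511521, P(S=25)=2670127480832/4710128697246244834921603689, P(S=27)=54492397568/4710128697246244834921603689, P(S=29)=536870912/4710128697246244834921603689
E[|S_29|] = Σ_m |m|·P(S_29=m) = 8432521826106539478959098025/523347633027360537213511521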